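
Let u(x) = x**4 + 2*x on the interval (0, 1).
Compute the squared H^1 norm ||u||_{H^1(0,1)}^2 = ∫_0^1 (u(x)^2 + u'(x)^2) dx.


||u||_{H^1}^2 = 781/63

The H^1 norm (squared) on an interval (0, L) is
  ||u||_{H^1}^2 = ∫_0^L u(x)^2 dx + ∫_0^L u'(x)^2 dx.
Compute u'(x) = 4*x**3 + 2.
Then u(x)^2 = x**8 + 4*x**5 + 4*x**2 and u'(x)^2 = 16*x**6 + 16*x**3 + 4.
Integrate each monomial from 0 to 1 using ∫_0^1 c·x^n dx = c·1^(n+1)/(n+1):
  ∫_0^1 u(x)^2 dx = ∫_0^1 (x^8 + 4*x^5 + 4*x^2) dx. Term by term:
    ∫_0^1 x^8 dx = 1/9;  ∫_0^1 4*x^5 dx = 2/3;  ∫_0^1 4*x^2 dx = 4/3.
  Sum: 1/9 + 2/3 + 4/3 = 19/9.
  ∫_0^1 u'(x)^2 dx = ∫_0^1 (16*x^6 + 16*x^3 + 4) dx. Term by term:
    ∫_0^1 16*x^6 dx = 16/7;  ∫_0^1 16*x^3 dx = 4;  ∫_0^1 4 dx = 4.
  Sum: 16/7 + 4 + 4 = 72/7.
Adding: ||u||_{H^1}^2 = 19/9 + 72/7 = 781/63.


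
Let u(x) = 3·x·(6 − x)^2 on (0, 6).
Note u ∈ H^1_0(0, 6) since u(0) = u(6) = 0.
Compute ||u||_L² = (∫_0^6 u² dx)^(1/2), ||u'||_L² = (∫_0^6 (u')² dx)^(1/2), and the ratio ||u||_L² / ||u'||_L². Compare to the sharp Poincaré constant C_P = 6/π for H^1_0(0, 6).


||u||_L² / ||u'||_L² = 3*sqrt(14)/7 < C_P = 6/π.

u(x) = 3·x·(6 − x)^2, so u'(x) = 9*(x - 6)*(x - 2).
u(x) = 3·x·(6 − x)^2 vanishes at x = 0 and x = 6, so u ∈ H^1_0(0, 6). Differentiate via the product rule and integrate the resulting polynomials term by term.
  ∫_0^6 u² dx = ∫_0^6 (9*x^6 - 216*x^5 + 1944*x^4 - 7776*x^3 + 11664*x^2) dx. Term by term:
    ∫_0^6 9*x^6 dx = 2519424/7;  ∫_0^6 -216*x^5 dx = -1679616;  ∫_0^6 1944*x^4 dx = 15116544/5;
    ∫_0^6 -7776*x^3 dx = -2519424;  ∫_0^6 11664*x^2 dx = 839808.
  Sum: 2519424/7 − 1679616 + 15116544/5 − 2519424 + 839808 = 839808/35.
  ∫_0^6 (u')² dx = ∫_0^6 (81*x^4 - 1296*x^3 + 7128*x^2 - 15552*x + 11664) dx. Term by term:
    ∫_0^6 81*x^4 dx = 629856/5;  ∫_0^6 -1296*x^3 dx = -419904;  ∫_0^6 7128*x^2 dx = 513216;
    ∫_0^6 -15552*x dx = -279936;  ∫_0^6 11664 dx = 69984.
  Sum: 629856/5 − 419904 + 513216 − 279936 + 69984 = 46656/5.
∫_0^6 u² dx = 839808/35, so ||u||_L² = 648*sqrt(70)/35.
∫_0^6 (u')² dx = 46656/5, so ||u'||_L² = 216*sqrt(5)/5.
Ratio ||u||_L² / ||u'||_L² = 3*sqrt(14)/7.
Sharp Poincaré constant on H^1_0(0, 6) is C_P = L/π = 6/π, achieved by sin(π/6·x).
A polynomial bump cannot attain the sharp Poincaré constant (only the first sine eigenfunction does), so the ratio is strictly less than C_P, consistent with ||u||_L² ≤ C_P ||u'||_L².


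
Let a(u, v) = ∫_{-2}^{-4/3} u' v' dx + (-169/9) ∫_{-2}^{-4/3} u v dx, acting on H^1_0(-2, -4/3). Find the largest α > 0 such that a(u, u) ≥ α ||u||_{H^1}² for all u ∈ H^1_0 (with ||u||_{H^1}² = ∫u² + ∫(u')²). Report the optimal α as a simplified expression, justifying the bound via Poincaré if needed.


α = (-676 + 81*π^2)/(9*(4 + 9*π^2))

Coercivity of a(·,·) on H^1_0(-2, -4/3) means a(u, u) ≥ α ||u||_{H^1}² for every u ∈ H^1_0.
The interval has length L = 2/3, and Poincaré/coercivity depend only on L. Here a(u, u) = ∫(u')² + (-169/9)·∫u².
Here c = -169/9 < 0 with |c| < (π/L)² = 9*π^2/4, so coercivity still holds. The condition a(u,u) ≥ α||u||_{H^1}² reads (1−α)∫(u')² ≥ (α−c)∫u². Any admissible α is ≤ 1 (rapidly oscillating u have ∫u²/∫(u')² → 0), and α = 1 would force 0 ≥ (1−c)∫u², impossible since c < 1; so 1−α > 0. By the sharp Poincaré inequality on H^1_0 of an interval of length L, ∫(u')² ≥ (π/L)²∫u² with equality for the first sine mode sin(π(x−x₀)/L) (x₀ the left endpoint), so the inequality holds for all u iff (1−α)(π/L)² ≥ α − c, i.e. α ≤ ((π/L)² + c)/((π/L)² + 1) = (1 + c(L/π)²)/(1 + (L/π)²). (Direct route, valid since c ≤ 0: Poincaré gives c∫u² ≥ c(L/π)²∫(u')², so a(u,u) ≥ (1 + c(L/π)²)∫(u')², while ||u||_{H^1}² ≤ (1 + (L/π)²)∫(u')²; dividing yields the same α.) With (π/L)² = 9*π^2/4 and c = -169/9, the largest admissible constant is α = ((π/L)² + c)/((π/L)² + 1).
Simplifying, α = (-676 + 81*π^2)/(9*(4 + 9*π^2)).


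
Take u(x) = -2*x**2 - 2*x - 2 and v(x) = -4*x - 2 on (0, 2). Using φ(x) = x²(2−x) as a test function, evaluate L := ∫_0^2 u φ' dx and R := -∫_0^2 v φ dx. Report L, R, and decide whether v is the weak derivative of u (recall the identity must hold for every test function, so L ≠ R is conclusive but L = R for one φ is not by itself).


LHS = 136/15, RHS = 136/15. Yes, v = u' weakly.

u(x) = -2*x**2 - 2*x - 2, classical derivative u'(x) = -4*x - 2.
φ(x) = x²(2−x), so φ'(x) = x*(4 - 3*x).
Note φ(0) = φ(2) = 0, so the boundary term u·φ vanishes.
LHS = ∫_0^2 u(x) φ'(x) dx = ∫_0^2 (6*x^4 - 2*x^3 - 2*x^2 - 8*x) dx. Term by term:
  ∫_0^2 6*x^4 dx = 192/5;  ∫_0^2 -2*x^3 dx = -8;  ∫_0^2 -2*x^2 dx = -16/3;
  ∫_0^2 -8*x dx = -16.
Sum: 192/5 − 8 − 16/3 − 16 = 136/15.
So LHS = 136/15.
∫_0^2 v(x) φ(x) dx = ∫_0^2 (4*x^4 - 6*x^3 - 4*x^2) dx. Term by term:
  ∫_0^2 4*x^4 dx = 128/5;  ∫_0^2 -6*x^3 dx = -24;  ∫_0^2 -4*x^2 dx = -32/3.
Sum: 128/5 − 24 − 32/3 = -136/15.
So RHS = -∫_0^2 v(x) φ(x) dx = 136/15.
LHS = RHS, so the identity holds for this test φ.
Moreover u is smooth here and v(x) = u'(x) = -4*x - 2 pointwise, so the identity holds for every test function. Hence v is the weak derivative of u.


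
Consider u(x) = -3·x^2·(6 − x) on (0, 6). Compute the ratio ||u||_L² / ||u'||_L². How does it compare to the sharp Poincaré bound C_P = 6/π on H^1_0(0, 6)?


||u||_L² / ||u'||_L² = 3*sqrt(14)/7 < C_P = 6/π.

u(x) = -3·x^2·(6 − x), so u'(x) = 9*x*(x - 4).
u(x) = -3·x^2·(6 − x) vanishes at x = 0 and x = 6, so u ∈ H^1_0(0, 6). Differentiate via the product rule and integrate the resulting polynomials term by term.
  ∫_0^6 u² dx = ∫_0^6 (9*x^6 - 108*x^5 + 324*x^4) dx. Term by term:
    ∫_0^6 9*x^6 dx = 2519424/7;  ∫_0^6 -108*x^5 dx = -839808;  ∫_0^6 324*x^4 dx = 2519424/5.
  Sum: 2519424/7 − 839808 + 2519424/5 = 839808/35.
  ∫_0^6 (u')² dx = ∫_0^6 (81*x^4 - 648*x^3 + 1296*x^2) dx. Term by term:
    ∫_0^6 81*x^4 dx = 629856/5;  ∫_0^6 -648*x^3 dx = -209952;  ∫_0^6 1296*x^2 dx = 93312.
  Sum: 629856/5 − 209952 + 93312 = 46656/5.
∫_0^6 u² dx = 839808/35, so ||u||_L² = 648*sqrt(70)/35.
∫_0^6 (u')² dx = 46656/5, so ||u'||_L² = 216*sqrt(5)/5.
Ratio ||u||_L² / ||u'||_L² = 3*sqrt(14)/7.
Sharp Poincaré constant on H^1_0(0, 6) is C_P = L/π = 6/π, achieved by sin(π/6·x).
A polynomial bump cannot attain the sharp Poincaré constant (only the first sine eigenfunction does), so the ratio is strictly less than C_P, consistent with ||u||_L² ≤ C_P ||u'||_L².


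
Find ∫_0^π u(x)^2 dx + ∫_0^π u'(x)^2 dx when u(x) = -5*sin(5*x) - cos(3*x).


||u||_{H^1(0,π)}^2 = 330*π

u'(x) = 3*sin(3*x) - 25*cos(5*x).
Expand u² and (u')² and integrate term by term on (0, π), using: for integers n ≥ 1, ∫_0^π sin²(nx) dx = ∫_0^π cos²(nx) dx = π/2; for n ≠ n', ∫_0^π sin(nx)sin(n'x) dx = ∫_0^π cos(nx)cos(n'x) dx = 0; and by product-to-sum, ∫_0^π sin(nx)cos(n'x) dx = ½∫_0^π [sin((n+n')x) + sin((n−n')x)] dx, which is 0 when n+n' is even and 2n/(n²−n'²) when n+n' is odd (it need not vanish on (0, π)).
  u² squared terms: (-1)²·∫cos(3x)² dx = 1·π/2 = π/2;  (-5)²·∫sin(5x)² dx = 25·π/2 = 25*π/2.
  u² cross terms: 2·(-1)·(-5)·∫cos(3x)·sin(5x) dx = 10·(0) = 0.
  So ∫_0^π u² dx = π/2 + 25*π/2 + 0 = 13*π.
  (u')² squared terms: (-25)²·∫cos(5x)² dx = 625·π/2 = 625*π/2;  (3)²·∫sin(3x)² dx = 9·π/2 = 9*π/2.
  (u')² cross terms: 2·(-25)·(3)·∫cos(5x)·sin(3x) dx = -150·(0) = 0.
  So ∫_0^π (u')² dx = 625*π/2 + 9*π/2 + 0 = 317*π.
||u||_{H^1}^2 = (13*π) + (317*π) = 330*π.


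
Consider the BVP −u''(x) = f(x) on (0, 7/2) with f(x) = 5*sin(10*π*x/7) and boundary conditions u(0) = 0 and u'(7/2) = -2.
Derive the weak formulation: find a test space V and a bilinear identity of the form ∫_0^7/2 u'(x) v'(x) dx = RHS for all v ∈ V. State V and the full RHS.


V = {v ∈ H^1(0, 7/2) : v(0) = 0} (test functions vanish at x = 0 where u is specified); weak form: ∫_0^7/2 u'v' dx = ∫_0^7/2 (5*sin(10*π*x/7)) v dx − 2·v(7/2) for all v ∈ V.

Multiply both sides by a test function v and integrate from 0 to 7/2:
  ∫_0^7/2 −u''(x) v(x) dx = ∫_0^7/2 f(x) v(x) dx.
Integrate the LHS by parts once:
  ∫_0^7/2 −u'' v dx = −[u'(x) v(x)]_0^7/2 + ∫_0^7/2 u'(x) v'(x) dx.
Thus ∫_0^7/2 u'(x) v'(x) dx = ∫_0^7/2 f(x) v(x) dx + [u'(x) v(x)]_0^7/2.
Choose V so that boundary terms are either known or forced to vanish.
Mixed BC: u(0) = 0 (Dirichlet) and u'(7/2) = -2 (Neumann). Define V = {v ∈ H^1(0, 7/2) : v(0) = 0}. Then [u' v]_0^7/2 = u'(7/2)·v(7/2) − u'(0)·0 = − 2·v(7/2).
Weak formulation: find u (satisfying any essential BC) such that ∫_0^7/2 u'(x) v'(x) dx = ∫_0^7/2 f v dx − 2·v(7/2) for all v ∈ V (Dirichlet at 0 absorbed into V; Neumann datum at x = 7/2 contributes the boundary term).
Substituting f(x) = 5*sin(10*π*x/7), the right-hand side is ∫_0^7/2 (5*sin(10*π*x/7)) v dx − 2·v(7/2).


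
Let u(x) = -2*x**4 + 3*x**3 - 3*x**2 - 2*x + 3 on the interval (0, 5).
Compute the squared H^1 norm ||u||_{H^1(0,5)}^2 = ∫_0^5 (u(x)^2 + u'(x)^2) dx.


||u||_{H^1}^2 = 58176170/63

The H^1 norm (squared) on an interval (0, L) is
  ||u||_{H^1}^2 = ∫_0^L u(x)^2 dx + ∫_0^L u'(x)^2 dx.
Compute u'(x) = -8*x**3 + 9*x**2 - 6*x - 2.
Then u(x)^2 = 4*x**8 - 12*x**7 + 21*x**6 - 10*x**5 - 15*x**4 + 30*x**3 - 14*x**2 - 12*x + 9 and u'(x)^2 = 64*x**6 - 144*x**5 + 177*x**4 - 76*x**3 + 24*x + 4.
Integrate each monomial from 0 to 5 using ∫_0^5 c·x^n dx = c·5^(n+1)/(n+1):
  ∫_0^5 u(x)^2 dx = ∫_0^5 (4*x^8 - 12*x^7 + 21*x^6 - 10*x^5 - 15*x^4 + 30*x^3 - 14*x^2 - 12*x + 9) dx. Term by term:
    ∫_0^5 4*x^8 dx = 7812500/9;  ∫_0^5 -12*x^7 dx = -1171875/2;  ∫_0^5 21*x^6 dx = 234375;
    ∫_0^5 -10*x^5 dx = -78125/3;  ∫_0^5 -15*x^4 dx = -9375;  ∫_0^5 30*x^3 dx = 9375/2;
    ∫_0^5 -14*x^2 dx = -1750/3;  ∫_0^5 -12*x dx = -150;  ∫_0^5 9 dx = 45.
  Sum: 7812500/9 − 1171875/2 + 234375 − 78125/3 − 9375 + 9375/2 − 1750/3 − 150 + 45 = 4365680/9.
  ∫_0^5 u'(x)^2 dx = ∫_0^5 (64*x^6 - 144*x^5 + 177*x^4 - 76*x^3 + 24*x + 4) dx. Term by term:
    ∫_0^5 64*x^6 dx = 5000000/7;  ∫_0^5 -144*x^5 dx = -375000;  ∫_0^5 177*x^4 dx = 110625;
    ∫_0^5 -76*x^3 dx = -11875;  ∫_0^5 24*x dx = 300;  ∫_0^5 4 dx = 20.
  Sum: 5000000/7 − 375000 + 110625 − 11875 + 300 + 20 = 3068490/7.
Adding: ||u||_{H^1}^2 = 4365680/9 + 3068490/7 = 58176170/63.


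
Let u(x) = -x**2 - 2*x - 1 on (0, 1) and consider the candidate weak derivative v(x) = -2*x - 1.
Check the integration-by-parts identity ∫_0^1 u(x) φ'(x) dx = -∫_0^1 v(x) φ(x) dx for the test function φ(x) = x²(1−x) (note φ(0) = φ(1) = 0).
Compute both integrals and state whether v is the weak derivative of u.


LHS = 4/15, RHS = 11/60. No, v is not the weak derivative of u.

u(x) = -x**2 - 2*x - 1, classical derivative u'(x) = -2*x - 2.
φ(x) = x²(1−x), so φ'(x) = x*(2 - 3*x).
Note φ(0) = φ(1) = 0, so the boundary term u·φ vanishes.
LHS = ∫_0^1 u(x) φ'(x) dx = ∫_0^1 (3*x^4 + 4*x^3 - x^2 - 2*x) dx. Term by term:
  ∫_0^1 3*x^4 dx = 3/5;  ∫_0^1 4*x^3 dx = 1;  ∫_0^1 -x^2 dx = -1/3;
  ∫_0^1 -2*x dx = -1.
Sum: 3/5 + 1 − 1/3 − 1 = 4/15.
So LHS = 4/15.
∫_0^1 v(x) φ(x) dx = ∫_0^1 (2*x^4 - x^3 - x^2) dx. Term by term:
  ∫_0^1 2*x^4 dx = 2/5;  ∫_0^1 -x^3 dx = -1/4;  ∫_0^1 -x^2 dx = -1/3.
Sum: 2/5 − 1/4 − 1/3 = -11/60.
So RHS = -∫_0^1 v(x) φ(x) dx = 11/60.
LHS − RHS = 1/12 ≠ 0, so the identity fails.
(For a valid weak derivative the identity must hold for EVERY test function, in particular this one. The failure shows v is NOT the weak derivative of u.)
Correct weak derivative would be u'(x) = -2*x - 2.


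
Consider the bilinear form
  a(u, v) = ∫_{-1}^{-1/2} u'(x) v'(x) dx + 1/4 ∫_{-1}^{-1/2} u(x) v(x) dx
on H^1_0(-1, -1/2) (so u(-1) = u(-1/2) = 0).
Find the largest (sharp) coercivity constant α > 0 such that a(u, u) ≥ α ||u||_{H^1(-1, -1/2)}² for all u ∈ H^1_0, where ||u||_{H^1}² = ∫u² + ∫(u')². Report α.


α = (1 + 16*π^2)/(4*(1 + 4*π^2))

Coercivity of a(·,·) on H^1_0(-1, -1/2) means a(u, u) ≥ α ||u||_{H^1}² for every u ∈ H^1_0.
The interval has length L = 1/2, and Poincaré/coercivity depend only on L. Here a(u, u) = ∫(u')² + (1/4)·∫u².
Here 0 < c = 1/4 < 1. The condition a(u,u) ≥ α||u||_{H^1}² reads (1−α)∫(u')² ≥ (α−c)∫u². Any admissible α is ≤ 1 (rapidly oscillating u have ∫u²/∫(u')² → 0), and α = 1 would force 0 ≥ (1−c)∫u², impossible since c < 1; so 1−α > 0. By the sharp Poincaré inequality on H^1_0 of an interval of length L, ∫(u')² ≥ (π/L)²∫u² with equality for the first sine mode sin(π(x−x₀)/L) (x₀ the left endpoint), so the inequality holds for all u iff (1−α)(π/L)² ≥ α − c, i.e. α ≤ ((π/L)² + c)/((π/L)² + 1) = (1 + c(L/π)²)/(1 + (L/π)²). With (π/L)² = 4*π^2 and c = 1/4, the largest admissible constant is α = ((π/L)² + c)/((π/L)² + 1).
Simplifying, α = (1 + 16*π^2)/(4*(1 + 4*π^2)).


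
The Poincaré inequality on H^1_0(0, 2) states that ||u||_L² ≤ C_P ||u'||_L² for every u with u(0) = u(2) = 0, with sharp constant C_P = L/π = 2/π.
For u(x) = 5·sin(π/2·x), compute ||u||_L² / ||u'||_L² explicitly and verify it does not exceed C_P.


||u||_L² / ||u'||_L² = 2/π = C_P.

u(x) = 5·sin(π/2·x), so u'(x) = 5*π*cos(π*x/2)/2.
Writing u(x) = A·sin(kπx/L) with A = 5 and k = 1, use ∫_0^L sin²(kπx/L) dx = L/2 and ∫_0^L cos²(kπx/L) dx = L/2.
u² = 25·sin²(π/2·x) and (u')² = 25*π^2/4·cos²(π/2·x), and each of sin², cos² integrates to L/2 = 1 over (0, 2).
∫_0^2 u² dx = 25, so ||u||_L² = 5.
∫_0^2 (u')² dx = 25*π^2/4, so ||u'||_L² = 5*π/2.
Ratio ||u||_L² / ||u'||_L² = 2/π.
Sharp Poincaré constant on H^1_0(0, 2) is C_P = L/π = 2/π, achieved by sin(π/2·x).
This is the k = 1 eigenfunction (up to amplitude), so the ratio equals the sharp Poincaré constant exactly.


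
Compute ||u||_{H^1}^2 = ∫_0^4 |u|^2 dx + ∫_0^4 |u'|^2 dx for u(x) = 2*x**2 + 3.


||u||_{H^1}^2 = 21788/15

The H^1 norm (squared) on an interval (0, L) is
  ||u||_{H^1}^2 = ∫_0^L u(x)^2 dx + ∫_0^L u'(x)^2 dx.
Compute u'(x) = 4*x.
Then u(x)^2 = 4*x**4 + 12*x**2 + 9 and u'(x)^2 = 16*x**2.
Integrate each monomial from 0 to 4 using ∫_0^4 c·x^n dx = c·4^(n+1)/(n+1):
  ∫_0^4 u(x)^2 dx = ∫_0^4 (4*x^4 + 12*x^2 + 9) dx. Term by term:
    ∫_0^4 4*x^4 dx = 4096/5;  ∫_0^4 12*x^2 dx = 256;  ∫_0^4 9 dx = 36.
  Sum: 4096/5 + 256 + 36 = 5556/5.
  ∫_0^4 u'(x)^2 dx = ∫_0^4 (16*x^2) dx. Term by term:
    ∫_0^4 16*x^2 dx = 1024/3.
Adding: ||u||_{H^1}^2 = 5556/5 + 1024/3 = 21788/15.


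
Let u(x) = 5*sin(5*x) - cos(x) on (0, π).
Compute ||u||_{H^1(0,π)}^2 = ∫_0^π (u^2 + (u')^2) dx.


||u||_{H^1(0,π)}^2 = 326*π

u'(x) = sin(x) + 25*cos(5*x).
Expand u² and (u')² and integrate term by term on (0, π), using: for integers n ≥ 1, ∫_0^π sin²(nx) dx = ∫_0^π cos²(nx) dx = π/2; for n ≠ n', ∫_0^π sin(nx)sin(n'x) dx = ∫_0^π cos(nx)cos(n'x) dx = 0; and by product-to-sum, ∫_0^π sin(nx)cos(n'x) dx = ½∫_0^π [sin((n+n')x) + sin((n−n')x)] dx, which is 0 when n+n' is even and 2n/(n²−n'²) when n+n' is odd (it need not vanish on (0, π)).
  u² squared terms: (-1)²·∫cos(x)² dx = 1·π/2 = π/2;  (5)²·∫sin(5x)² dx = 25·π/2 = 25*π/2.
  u² cross terms: 2·(-1)·(5)·∫cos(x)·sin(5x) dx = -10·(0) = 0.
  So ∫_0^π u² dx = π/2 + 25*π/2 + 0 = 13*π.
  (u')² squared terms: (25)²·∫cos(5x)² dx = 625·π/2 = 625*π/2;  (1)²·∫sin(x)² dx = 1·π/2 = π/2.
  (u')² cross terms: 2·(25)·(1)·∫cos(5x)·sin(x) dx = 50·(0) = 0.
  So ∫_0^π (u')² dx = 625*π/2 + π/2 + 0 = 313*π.
||u||_{H^1}^2 = (13*π) + (313*π) = 326*π.


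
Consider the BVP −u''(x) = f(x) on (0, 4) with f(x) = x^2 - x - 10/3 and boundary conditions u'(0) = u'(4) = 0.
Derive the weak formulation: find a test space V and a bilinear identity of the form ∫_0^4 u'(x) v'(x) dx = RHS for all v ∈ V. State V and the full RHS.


V = H^1(0, 4) (no boundary constraint on v; u is determined up to an additive constant); weak form: ∫_0^4 u'v' dx = ∫_0^4 (x^2 - x - 10/3) v dx for all v ∈ V.

Multiply both sides by a test function v and integrate from 0 to 4:
  ∫_0^4 −u''(x) v(x) dx = ∫_0^4 f(x) v(x) dx.
Integrate the LHS by parts once:
  ∫_0^4 −u'' v dx = −[u'(x) v(x)]_0^4 + ∫_0^4 u'(x) v'(x) dx.
Thus ∫_0^4 u'(x) v'(x) dx = ∫_0^4 f(x) v(x) dx + [u'(x) v(x)]_0^4.
Choose V so that boundary terms are either known or forced to vanish.
u has homogeneous Neumann: u'(0) = u'(4) = 0. So [u' v]_0^4 = 0·v(4) − 0·v(0) = 0 for any v; take V = H^1(0, 4).
Weak formulation: find u (satisfying any essential BC) such that ∫_0^4 u'(x) v'(x) dx = ∫_0^4 f v dx for all v ∈ V (homogeneous Neumann, so boundary terms vanish).
Substituting f(x) = x^2 - x - 10/3, the right-hand side is ∫_0^4 (x^2 - x - 10/3) v dx.
Compatibility check (pure Neumann): taking v ≡ 1 ∈ V gives 0 = ∫_0^4 f dx + (0) − (0), i.e. ∫_0^4 f dx must equal u'(0) − u'(4) = 0. Indeed ∫_0^4 (x^2 - x - 10/3) dx = 0, so the data are compatible. The solution is then unique only up to an additive constant (fix it e.g. by requiring ∫_0^4 u dx = 0).


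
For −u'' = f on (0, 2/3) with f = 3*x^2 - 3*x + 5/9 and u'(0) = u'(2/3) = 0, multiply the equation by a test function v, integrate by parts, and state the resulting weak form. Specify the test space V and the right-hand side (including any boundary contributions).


V = H^1(0, 2/3) (no boundary constraint on v; u is determined up to an additive constant); weak form: ∫_0^2/3 u'v' dx = ∫_0^2/3 (3*x^2 - 3*x + 5/9) v dx for all v ∈ V.

Multiply both sides by a test function v and integrate from 0 to 2/3:
  ∫_0^2/3 −u''(x) v(x) dx = ∫_0^2/3 f(x) v(x) dx.
Integrate the LHS by parts once:
  ∫_0^2/3 −u'' v dx = −[u'(x) v(x)]_0^2/3 + ∫_0^2/3 u'(x) v'(x) dx.
Thus ∫_0^2/3 u'(x) v'(x) dx = ∫_0^2/3 f(x) v(x) dx + [u'(x) v(x)]_0^2/3.
Choose V so that boundary terms are either known or forced to vanish.
u has homogeneous Neumann: u'(0) = u'(2/3) = 0. So [u' v]_0^2/3 = 0·v(2/3) − 0·v(0) = 0 for any v; take V = H^1(0, 2/3).
Weak formulation: find u (satisfying any essential BC) such that ∫_0^2/3 u'(x) v'(x) dx = ∫_0^2/3 f v dx for all v ∈ V (homogeneous Neumann, so boundary terms vanish).
Substituting f(x) = 3*x^2 - 3*x + 5/9, the right-hand side is ∫_0^2/3 (3*x^2 - 3*x + 5/9) v dx.
Compatibility check (pure Neumann): taking v ≡ 1 ∈ V gives 0 = ∫_0^2/3 f dx + (0) − (0), i.e. ∫_0^2/3 f dx must equal u'(0) − u'(2/3) = 0. Indeed ∫_0^2/3 (3*x^2 - 3*x + 5/9) dx = 0, so the data are compatible. The solution is then unique only up to an additive constant (fix it e.g. by requiring ∫_0^2/3 u dx = 0).


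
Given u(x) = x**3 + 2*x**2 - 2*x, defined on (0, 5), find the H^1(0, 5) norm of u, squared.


||u||_{H^1}^2 = 208990/7

The H^1 norm (squared) on an interval (0, L) is
  ||u||_{H^1}^2 = ∫_0^L u(x)^2 dx + ∫_0^L u'(x)^2 dx.
Compute u'(x) = 3*x**2 + 4*x - 2.
Then u(x)^2 = x**6 + 4*x**5 - 8*x**3 + 4*x**2 and u'(x)^2 = 9*x**4 + 24*x**3 + 4*x**2 - 16*x + 4.
Integrate each monomial from 0 to 5 using ∫_0^5 c·x^n dx = c·5^(n+1)/(n+1):
  ∫_0^5 u(x)^2 dx = ∫_0^5 (x^6 + 4*x^5 - 8*x^3 + 4*x^2) dx. Term by term:
    ∫_0^5 x^6 dx = 78125/7;  ∫_0^5 4*x^5 dx = 31250/3;  ∫_0^5 -8*x^3 dx = -1250;
    ∫_0^5 4*x^2 dx = 500/3.
  Sum: 78125/7 + 31250/3 − 1250 + 500/3 = 430375/21.
  ∫_0^5 u'(x)^2 dx = ∫_0^5 (9*x^4 + 24*x^3 + 4*x^2 - 16*x + 4) dx. Term by term:
    ∫_0^5 9*x^4 dx = 5625;  ∫_0^5 24*x^3 dx = 3750;  ∫_0^5 4*x^2 dx = 500/3;
    ∫_0^5 -16*x dx = -200;  ∫_0^5 4 dx = 20.
  Sum: 5625 + 3750 + 500/3 − 200 + 20 = 28085/3.
Adding: ||u||_{H^1}^2 = 430375/21 + 28085/3 = 208990/7.


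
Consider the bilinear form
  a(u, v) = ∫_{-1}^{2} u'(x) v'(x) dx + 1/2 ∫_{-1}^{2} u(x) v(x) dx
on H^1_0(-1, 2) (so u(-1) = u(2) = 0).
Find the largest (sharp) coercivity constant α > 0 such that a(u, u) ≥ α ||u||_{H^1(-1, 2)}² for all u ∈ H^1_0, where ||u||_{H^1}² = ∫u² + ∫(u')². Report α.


α = (9/2 + π^2)/(9 + π^2)

Coercivity of a(·,·) on H^1_0(-1, 2) means a(u, u) ≥ α ||u||_{H^1}² for every u ∈ H^1_0.
The interval has length L = 3, and Poincaré/coercivity depend only on L. Here a(u, u) = ∫(u')² + (1/2)·∫u².
Here 0 < c = 1/2 < 1. The condition a(u,u) ≥ α||u||_{H^1}² reads (1−α)∫(u')² ≥ (α−c)∫u². Any admissible α is ≤ 1 (rapidly oscillating u have ∫u²/∫(u')² → 0), and α = 1 would force 0 ≥ (1−c)∫u², impossible since c < 1; so 1−α > 0. By the sharp Poincaré inequality on H^1_0 of an interval of length L, ∫(u')² ≥ (π/L)²∫u² with equality for the first sine mode sin(π(x−x₀)/L) (x₀ the left endpoint), so the inequality holds for all u iff (1−α)(π/L)² ≥ α − c, i.e. α ≤ ((π/L)² + c)/((π/L)² + 1) = (1 + c(L/π)²)/(1 + (L/π)²). With (π/L)² = π^2/9 and c = 1/2, the largest admissible constant is α = ((π/L)² + c)/((π/L)² + 1).
Simplifying, α = (9/2 + π^2)/(9 + π^2).


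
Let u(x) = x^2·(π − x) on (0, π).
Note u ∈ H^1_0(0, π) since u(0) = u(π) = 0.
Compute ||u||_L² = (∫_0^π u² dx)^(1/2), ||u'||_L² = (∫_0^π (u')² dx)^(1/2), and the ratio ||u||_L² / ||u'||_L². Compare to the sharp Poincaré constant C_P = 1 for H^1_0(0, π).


||u||_L² / ||u'||_L² = sqrt(14)*π/14 < C_P = 1.

u(x) = x^2·(π − x), so u'(x) = x*(-3*x + 2*π).
u(x) = x^2·(π − x) vanishes at x = 0 and x = π, so u ∈ H^1_0(0, π). Differentiate via the product rule and integrate the resulting polynomials term by term.
  ∫_0^π u² dx = ∫_0^π (x^6 - 2*π*x^5 + π^2*x^4) dx. Term by term:
    ∫_0^π x^6 dx = π^7/7;  ∫_0^π -2*π*x^5 dx = -π^7/3;  ∫_0^π π^2*x^4 dx = π^7/5.
  Sum: π^7/7 − π^7/3 + π^7/5 = π^7/105.
  ∫_0^π (u')² dx = ∫_0^π (9*x^4 - 12*π*x^3 + 4*π^2*x^2) dx. Term by term:
    ∫_0^π 9*x^4 dx = 9*π^5/5;  ∫_0^π -12*π*x^3 dx = -3*π^5;  ∫_0^π 4*π^2*x^2 dx = 4*π^5/3.
  Sum: 9*π^5/5 − 3*π^5 + 4*π^5/3 = 2*π^5/15.
∫_0^π u² dx = π^7/105, so ||u||_L² = sqrt(105)*π^(7/2)/105.
∫_0^π (u')² dx = 2*π^5/15, so ||u'||_L² = sqrt(30)*π^(5/2)/15.
Ratio ||u||_L² / ||u'||_L² = sqrt(14)*π/14.
Sharp Poincaré constant on H^1_0(0, π) is C_P = L/π = 1, achieved by sin(x).
A polynomial bump cannot attain the sharp Poincaré constant (only the first sine eigenfunction does), so the ratio is strictly less than C_P, consistent with ||u||_L² ≤ C_P ||u'||_L².


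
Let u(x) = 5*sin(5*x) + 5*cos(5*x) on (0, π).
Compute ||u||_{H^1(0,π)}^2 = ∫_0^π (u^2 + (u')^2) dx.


||u||_{H^1(0,π)}^2 = 650*π

u'(x) = -25*sin(5*x) + 25*cos(5*x).
Expand u² and (u')² and integrate term by term on (0, π), using: for integers n ≥ 1, ∫_0^π sin²(nx) dx = ∫_0^π cos²(nx) dx = π/2; for n ≠ n', ∫_0^π sin(nx)sin(n'x) dx = ∫_0^π cos(nx)cos(n'x) dx = 0; and by product-to-sum, ∫_0^π sin(nx)cos(n'x) dx = ½∫_0^π [sin((n+n')x) + sin((n−n')x)] dx, which is 0 when n+n' is even and 2n/(n²−n'²) when n+n' is odd (it need not vanish on (0, π)).
  u² squared terms: (5)²·∫cos(5x)² dx = 25·π/2 = 25*π/2;  (5)²·∫sin(5x)² dx = 25·π/2 = 25*π/2.
  u² cross terms: 2·(5)·(5)·∫cos(5x)·sin(5x) dx = 50·(0) = 0.
  So ∫_0^π u² dx = 25*π/2 + 25*π/2 + 0 = 25*π.
  (u')² squared terms: (-25)²·∫sin(5x)² dx = 625·π/2 = 625*π/2;  (25)²·∫cos(5x)² dx = 625·π/2 = 625*π/2.
  (u')² cross terms: 2·(-25)·(25)·∫sin(5x)·cos(5x) dx = -1250·(0) = 0.
  So ∫_0^π (u')² dx = 625*π/2 + 625*π/2 + 0 = 625*π.
||u||_{H^1}^2 = (25*π) + (625*π) = 650*π.


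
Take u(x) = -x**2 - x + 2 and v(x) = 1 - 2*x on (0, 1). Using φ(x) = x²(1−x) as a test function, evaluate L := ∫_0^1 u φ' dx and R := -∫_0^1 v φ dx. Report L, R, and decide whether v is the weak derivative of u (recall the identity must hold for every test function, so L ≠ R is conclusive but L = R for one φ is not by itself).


LHS = 11/60, RHS = 1/60. No, v is not the weak derivative of u.

u(x) = -x**2 - x + 2, classical derivative u'(x) = -2*x - 1.
φ(x) = x²(1−x), so φ'(x) = x*(2 - 3*x).
Note φ(0) = φ(1) = 0, so the boundary term u·φ vanishes.
LHS = ∫_0^1 u(x) φ'(x) dx = ∫_0^1 (3*x^4 + x^3 - 8*x^2 + 4*x) dx. Term by term:
  ∫_0^1 3*x^4 dx = 3/5;  ∫_0^1 x^3 dx = 1/4;  ∫_0^1 -8*x^2 dx = -8/3;
  ∫_0^1 4*x dx = 2.
Sum: 3/5 + 1/4 − 8/3 + 2 = 11/60.
So LHS = 11/60.
∫_0^1 v(x) φ(x) dx = ∫_0^1 (2*x^4 - 3*x^3 + x^2) dx. Term by term:
  ∫_0^1 2*x^4 dx = 2/5;  ∫_0^1 -3*x^3 dx = -3/4;  ∫_0^1 x^2 dx = 1/3.
Sum: 2/5 − 3/4 + 1/3 = -1/60.
So RHS = -∫_0^1 v(x) φ(x) dx = 1/60.
LHS − RHS = 1/6 ≠ 0, so the identity fails.
(For a valid weak derivative the identity must hold for EVERY test function, in particular this one. The failure shows v is NOT the weak derivative of u.)
Correct weak derivative would be u'(x) = -2*x - 1.


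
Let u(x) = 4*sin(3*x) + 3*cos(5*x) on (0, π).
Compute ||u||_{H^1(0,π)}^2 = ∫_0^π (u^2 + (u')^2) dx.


||u||_{H^1(0,π)}^2 = 197*π

u'(x) = -15*sin(5*x) + 12*cos(3*x).
Expand u² and (u')² and integrate term by term on (0, π), using: for integers n ≥ 1, ∫_0^π sin²(nx) dx = ∫_0^π cos²(nx) dx = π/2; for n ≠ n', ∫_0^π sin(nx)sin(n'x) dx = ∫_0^π cos(nx)cos(n'x) dx = 0; and by product-to-sum, ∫_0^π sin(nx)cos(n'x) dx = ½∫_0^π [sin((n+n')x) + sin((n−n')x)] dx, which is 0 when n+n' is even and 2n/(n²−n'²) when n+n' is odd (it need not vanish on (0, π)).
  u² squared terms: (3)²·∫cos(5x)² dx = 9·π/2 = 9*π/2;  (4)²·∫sin(3x)² dx = 16·π/2 = 8*π.
  u² cross terms: 2·(3)·(4)·∫cos(5x)·sin(3x) dx = 24·(0) = 0.
  So ∫_0^π u² dx = 9*π/2 + 8*π + 0 = 25*π/2.
  (u')² squared terms: (-15)²·∫sin(5x)² dx = 225·π/2 = 225*π/2;  (12)²·∫cos(3x)² dx = 144·π/2 = 72*π.
  (u')² cross terms: 2·(-15)·(12)·∫sin(5x)·cos(3x) dx = -360·(0) = 0.
  So ∫_0^π (u')² dx = 225*π/2 + 72*π + 0 = 369*π/2.
||u||_{H^1}^2 = (25*π/2) + (369*π/2) = 197*π.


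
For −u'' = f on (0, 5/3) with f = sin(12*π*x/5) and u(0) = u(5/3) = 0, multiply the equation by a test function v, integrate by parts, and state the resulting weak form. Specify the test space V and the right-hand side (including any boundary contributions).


V = H^1_0(0, 5/3) (so v(0) = v(5/3) = 0); weak form: ∫_0^5/3 u'v' dx = ∫_0^5/3 (sin(12*π*x/5)) v dx for all v ∈ V.

Multiply both sides by a test function v and integrate from 0 to 5/3:
  ∫_0^5/3 −u''(x) v(x) dx = ∫_0^5/3 f(x) v(x) dx.
Integrate the LHS by parts once:
  ∫_0^5/3 −u'' v dx = −[u'(x) v(x)]_0^5/3 + ∫_0^5/3 u'(x) v'(x) dx.
Thus ∫_0^5/3 u'(x) v'(x) dx = ∫_0^5/3 f(x) v(x) dx + [u'(x) v(x)]_0^5/3.
Choose V so that boundary terms are either known or forced to vanish.
u is Dirichlet: u(0) = u(5/3) = 0. Let V = H^1_0(0, 5/3); then v(0) = v(5/3) = 0, and [u' v]_0^5/3 = 0.
Weak formulation: find u (satisfying any essential BC) such that ∫_0^5/3 u'(x) v'(x) dx = ∫_0^5/3 f v dx for all v ∈ V.
Substituting f(x) = sin(12*π*x/5), the right-hand side is ∫_0^5/3 (sin(12*π*x/5)) v dx.


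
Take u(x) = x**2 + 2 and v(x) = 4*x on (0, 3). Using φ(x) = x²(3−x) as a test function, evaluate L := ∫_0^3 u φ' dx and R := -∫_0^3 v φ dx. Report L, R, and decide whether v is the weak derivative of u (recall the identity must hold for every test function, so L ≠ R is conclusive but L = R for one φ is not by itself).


LHS = -243/10, RHS = -243/5. No, v is not the weak derivative of u.

u(x) = x**2 + 2, classical derivative u'(x) = 2*x.
φ(x) = x²(3−x), so φ'(x) = 3*x*(2 - x).
Note φ(0) = φ(3) = 0, so the boundary term u·φ vanishes.
LHS = ∫_0^3 u(x) φ'(x) dx = ∫_0^3 (-3*x^4 + 6*x^3 - 6*x^2 + 12*x) dx. Term by term:
  ∫_0^3 -3*x^4 dx = -729/5;  ∫_0^3 6*x^3 dx = 243/2;  ∫_0^3 -6*x^2 dx = -54;
  ∫_0^3 12*x dx = 54.
Sum: -729/5 + 243/2 − 54 + 54 = -243/10.
So LHS = -243/10.
∫_0^3 v(x) φ(x) dx = ∫_0^3 (-4*x^4 + 12*x^3) dx. Term by term:
  ∫_0^3 -4*x^4 dx = -972/5;  ∫_0^3 12*x^3 dx = 243.
Sum: -972/5 + 243 = 243/5.
So RHS = -∫_0^3 v(x) φ(x) dx = -243/5.
LHS − RHS = 243/10 ≠ 0, so the identity fails.
(For a valid weak derivative the identity must hold for EVERY test function, in particular this one. The failure shows v is NOT the weak derivative of u.)
Correct weak derivative would be u'(x) = 2*x.


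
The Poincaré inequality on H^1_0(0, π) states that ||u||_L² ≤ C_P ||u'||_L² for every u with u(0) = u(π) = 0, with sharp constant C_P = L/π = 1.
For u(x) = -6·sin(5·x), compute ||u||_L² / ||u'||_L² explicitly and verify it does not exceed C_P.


||u||_L² / ||u'||_L² = 1/5 < C_P = 1.

u(x) = -6·sin(5·x), so u'(x) = -30*cos(5*x).
Writing u(x) = A·sin(kπx/L) with A = -6 and k = 5, use ∫_0^L sin²(kπx/L) dx = L/2 and ∫_0^L cos²(kπx/L) dx = L/2.
u² = 36·sin²(5·x) and (u')² = 900·cos²(5·x), and each of sin², cos² integrates to L/2 = π/2 over (0, π).
∫_0^π u² dx = 18*π, so ||u||_L² = 3*sqrt(2)*sqrt(π).
∫_0^π (u')² dx = 450*π, so ||u'||_L² = 15*sqrt(2)*sqrt(π).
Ratio ||u||_L² / ||u'||_L² = 1/5.
Sharp Poincaré constant on H^1_0(0, π) is C_P = L/π = 1, achieved by sin(x).
This is the k = 5 harmonic; the ratio L/(kπ) is strictly less than C_P = L/π, consistent with the sharp inequality ||u||_L² ≤ C_P ||u'||_L².


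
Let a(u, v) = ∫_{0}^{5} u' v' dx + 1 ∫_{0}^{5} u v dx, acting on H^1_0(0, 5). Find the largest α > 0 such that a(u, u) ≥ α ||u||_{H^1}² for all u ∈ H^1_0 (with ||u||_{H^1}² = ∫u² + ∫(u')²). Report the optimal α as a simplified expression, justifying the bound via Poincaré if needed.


α = 1

Coercivity of a(·,·) on H^1_0(0, 5) means a(u, u) ≥ α ||u||_{H^1}² for every u ∈ H^1_0.
The interval has length L = 5, and Poincaré/coercivity depend only on L. Here a(u, u) = ∫(u')² + (1)·∫u².
Here c = 1 ≥ 1, so a(u,u) = ∫(u')² + c∫u² ≥ ∫(u')² + ∫u² = ||u||_{H^1}², i.e. α = 1 works. No larger α is possible: a(u,u) ≥ α||u||_{H^1}² means (1−α)∫(u')² ≥ (α−c)∫u², and for the modes u_n = sin(nπ(x−x₀)/L) (x₀ the left endpoint) one has ∫u_n²/∫(u_n')² = (L/(nπ))² → 0, so a(u_n,u_n)/||u_n||_{H^1}² → 1. Hence the optimal constant is α = 1.
Therefore α = 1.


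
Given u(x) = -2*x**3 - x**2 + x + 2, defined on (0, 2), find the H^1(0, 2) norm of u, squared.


||u||_{H^1}^2 = 38186/105

The H^1 norm (squared) on an interval (0, L) is
  ||u||_{H^1}^2 = ∫_0^L u(x)^2 dx + ∫_0^L u'(x)^2 dx.
Compute u'(x) = -6*x**2 - 2*x + 1.
Then u(x)^2 = 4*x**6 + 4*x**5 - 3*x**4 - 10*x**3 - 3*x**2 + 4*x + 4 and u'(x)^2 = 36*x**4 + 24*x**3 - 8*x**2 - 4*x + 1.
Integrate each monomial from 0 to 2 using ∫_0^2 c·x^n dx = c·2^(n+1)/(n+1):
  ∫_0^2 u(x)^2 dx = ∫_0^2 (4*x^6 + 4*x^5 - 3*x^4 - 10*x^3 - 3*x^2 + 4*x + 4) dx. Term by term:
    ∫_0^2 4*x^6 dx = 512/7;  ∫_0^2 4*x^5 dx = 128/3;  ∫_0^2 -3*x^4 dx = -96/5;
    ∫_0^2 -10*x^3 dx = -40;  ∫_0^2 -3*x^2 dx = -8;  ∫_0^2 4*x dx = 8;
    ∫_0^2 4 dx = 8.
  Sum: 512/7 + 128/3 − 96/5 − 40 − 8 + 8 + 8 = 6784/105.
  ∫_0^2 u'(x)^2 dx = ∫_0^2 (36*x^4 + 24*x^3 - 8*x^2 - 4*x + 1) dx. Term by term:
    ∫_0^2 36*x^4 dx = 1152/5;  ∫_0^2 24*x^3 dx = 96;  ∫_0^2 -8*x^2 dx = -64/3;
    ∫_0^2 -4*x dx = -8;  ∫_0^2 1 dx = 2.
  Sum: 1152/5 + 96 − 64/3 − 8 + 2 = 4486/15.
Adding: ||u||_{H^1}^2 = 6784/105 + 4486/15 = 38186/105.


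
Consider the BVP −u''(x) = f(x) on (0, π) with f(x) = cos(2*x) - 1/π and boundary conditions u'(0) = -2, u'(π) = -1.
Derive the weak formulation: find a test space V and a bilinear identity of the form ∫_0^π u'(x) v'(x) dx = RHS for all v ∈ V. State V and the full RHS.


V = H^1(0, π) (v unrestricted at boundary; u is determined up to an additive constant); weak form: ∫_0^π u'v' dx = ∫_0^π (cos(2*x) - 1/π) v dx − v(π) + 2·v(0) for all v ∈ V.

Multiply both sides by a test function v and integrate from 0 to π:
  ∫_0^π −u''(x) v(x) dx = ∫_0^π f(x) v(x) dx.
Integrate the LHS by parts once:
  ∫_0^π −u'' v dx = −[u'(x) v(x)]_0^π + ∫_0^π u'(x) v'(x) dx.
Thus ∫_0^π u'(x) v'(x) dx = ∫_0^π f(x) v(x) dx + [u'(x) v(x)]_0^π.
Choose V so that boundary terms are either known or forced to vanish.
u has inhomogeneous Neumann u'(0) = -2, u'(π) = -1. [u' v]_0^π = (-1)·v(π) − (-2)·v(0) = − v(π) + 2·v(0). Take V = H^1(0, π); boundary term becomes part of RHS.
Weak formulation: find u (satisfying any essential BC) such that ∫_0^π u'(x) v'(x) dx = ∫_0^π f v dx − v(π) + 2·v(0) for all v ∈ V (Neumann data are natural BCs: they enter the RHS as boundary terms).
Substituting f(x) = cos(2*x) - 1/π, the right-hand side is ∫_0^π (cos(2*x) - 1/π) v dx − v(π) + 2·v(0).
Compatibility check (pure Neumann): taking v ≡ 1 ∈ V gives 0 = ∫_0^π f dx + (-1) − (-2), i.e. ∫_0^π f dx must equal u'(0) − u'(π) = -1. Indeed ∫_0^π (cos(2*x) - 1/π) dx = -1, so the data are compatible. The solution is then unique only up to an additive constant (fix it e.g. by requiring ∫_0^π u dx = 0).


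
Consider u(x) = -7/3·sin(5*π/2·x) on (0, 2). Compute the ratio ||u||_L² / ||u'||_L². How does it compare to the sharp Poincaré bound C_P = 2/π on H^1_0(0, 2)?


||u||_L² / ||u'||_L² = 2/(5*π) < C_P = 2/π.

u(x) = -7/3·sin(5*π/2·x), so u'(x) = -35*π*cos(5*π*x/2)/6.
Writing u(x) = A·sin(kπx/L) with A = -7/3 and k = 5, use ∫_0^L sin²(kπx/L) dx = L/2 and ∫_0^L cos²(kπx/L) dx = L/2.
u² = 49/9·sin²(5*π/2·x) and (u')² = 1225*π^2/36·cos²(5*π/2·x), and each of sin², cos² integrates to L/2 = 1 over (0, 2).
∫_0^2 u² dx = 49/9, so ||u||_L² = 7/3.
∫_0^2 (u')² dx = 1225*π^2/36, so ||u'||_L² = 35*π/6.
Ratio ||u||_L² / ||u'||_L² = 2/(5*π).
Sharp Poincaré constant on H^1_0(0, 2) is C_P = L/π = 2/π, achieved by sin(π/2·x).
This is the k = 5 harmonic; the ratio L/(kπ) is strictly less than C_P = L/π, consistent with the sharp inequality ||u||_L² ≤ C_P ||u'||_L².


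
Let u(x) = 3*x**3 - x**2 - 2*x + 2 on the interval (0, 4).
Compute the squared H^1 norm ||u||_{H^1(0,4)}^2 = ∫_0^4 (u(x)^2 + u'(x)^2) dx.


||u||_{H^1}^2 = 616864/21

The H^1 norm (squared) on an interval (0, L) is
  ||u||_{H^1}^2 = ∫_0^L u(x)^2 dx + ∫_0^L u'(x)^2 dx.
Compute u'(x) = 9*x**2 - 2*x - 2.
Then u(x)^2 = 9*x**6 - 6*x**5 - 11*x**4 + 16*x**3 - 8*x + 4 and u'(x)^2 = 81*x**4 - 36*x**3 - 32*x**2 + 8*x + 4.
Integrate each monomial from 0 to 4 using ∫_0^4 c·x^n dx = c·4^(n+1)/(n+1):
  ∫_0^4 u(x)^2 dx = ∫_0^4 (9*x^6 - 6*x^5 - 11*x^4 + 16*x^3 - 8*x + 4) dx. Term by term:
    ∫_0^4 9*x^6 dx = 147456/7;  ∫_0^4 -6*x^5 dx = -4096;  ∫_0^4 -11*x^4 dx = -11264/5;
    ∫_0^4 16*x^3 dx = 1024;  ∫_0^4 -8*x dx = -64;  ∫_0^4 4 dx = 16.
  Sum: 147456/7 − 4096 − 11264/5 + 1024 − 64 + 16 = 549232/35.
  ∫_0^4 u'(x)^2 dx = ∫_0^4 (81*x^4 - 36*x^3 - 32*x^2 + 8*x + 4) dx. Term by term:
    ∫_0^4 81*x^4 dx = 82944/5;  ∫_0^4 -36*x^3 dx = -2304;  ∫_0^4 -32*x^2 dx = -2048/3;
    ∫_0^4 8*x dx = 64;  ∫_0^4 4 dx = 16.
  Sum: 82944/5 − 2304 − 2048/3 + 64 + 16 = 205232/15.
Adding: ||u||_{H^1}^2 = 549232/35 + 205232/15 = 616864/21.


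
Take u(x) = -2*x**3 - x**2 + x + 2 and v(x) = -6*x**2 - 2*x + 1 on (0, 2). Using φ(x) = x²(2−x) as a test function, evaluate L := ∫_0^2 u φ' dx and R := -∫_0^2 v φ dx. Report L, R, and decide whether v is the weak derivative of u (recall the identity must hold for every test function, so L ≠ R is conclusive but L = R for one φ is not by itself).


LHS = 44/3, RHS = 44/3. Yes, v = u' weakly.

u(x) = -2*x**3 - x**2 + x + 2, classical derivative u'(x) = -6*x**2 - 2*x + 1.
φ(x) = x²(2−x), so φ'(x) = x*(4 - 3*x).
Note φ(0) = φ(2) = 0, so the boundary term u·φ vanishes.
LHS = ∫_0^2 u(x) φ'(x) dx = ∫_0^2 (6*x^5 - 5*x^4 - 7*x^3 - 2*x^2 + 8*x) dx. Term by term:
  ∫_0^2 6*x^5 dx = 64;  ∫_0^2 -5*x^4 dx = -32;  ∫_0^2 -7*x^3 dx = -28;
  ∫_0^2 -2*x^2 dx = -16/3;  ∫_0^2 8*x dx = 16.
Sum: 64 − 32 − 28 − 16/3 + 16 = 44/3.
So LHS = 44/3.
∫_0^2 v(x) φ(x) dx = ∫_0^2 (6*x^5 - 10*x^4 - 5*x^3 + 2*x^2) dx. Term by term:
  ∫_0^2 6*x^5 dx = 64;  ∫_0^2 -10*x^4 dx = -64;  ∫_0^2 -5*x^3 dx = -20;
  ∫_0^2 2*x^2 dx = 16/3.
Sum: 64 − 64 − 20 + 16/3 = -44/3.
So RHS = -∫_0^2 v(x) φ(x) dx = 44/3.
LHS = RHS, so the identity holds for this test φ.
Moreover u is smooth here and v(x) = u'(x) = -6*x**2 - 2*x + 1 pointwise, so the identity holds for every test function. Hence v is the weak derivative of u.


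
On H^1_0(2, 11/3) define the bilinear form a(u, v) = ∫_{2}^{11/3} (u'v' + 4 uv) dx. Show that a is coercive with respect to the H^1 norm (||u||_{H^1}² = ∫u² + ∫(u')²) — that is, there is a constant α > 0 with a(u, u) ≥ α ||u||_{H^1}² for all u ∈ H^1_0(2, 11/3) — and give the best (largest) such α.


α = 1

Coercivity of a(·,·) on H^1_0(2, 11/3) means a(u, u) ≥ α ||u||_{H^1}² for every u ∈ H^1_0.
The interval has length L = 5/3, and Poincaré/coercivity depend only on L. Here a(u, u) = ∫(u')² + (4)·∫u².
Here c = 4 ≥ 1, so a(u,u) = ∫(u')² + c∫u² ≥ ∫(u')² + ∫u² = ||u||_{H^1}², i.e. α = 1 works. No larger α is possible: a(u,u) ≥ α||u||_{H^1}² means (1−α)∫(u')² ≥ (α−c)∫u², and for the modes u_n = sin(nπ(x−x₀)/L) (x₀ the left endpoint) one has ∫u_n²/∫(u_n')² = (L/(nπ))² → 0, so a(u_n,u_n)/||u_n||_{H^1}² → 1. Hence the optimal constant is α = 1.
Therefore α = 1.


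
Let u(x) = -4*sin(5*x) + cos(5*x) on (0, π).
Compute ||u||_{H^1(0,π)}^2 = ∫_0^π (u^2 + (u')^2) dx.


||u||_{H^1(0,π)}^2 = 221*π

u'(x) = -5*sin(5*x) - 20*cos(5*x).
Expand u² and (u')² and integrate term by term on (0, π), using: for integers n ≥ 1, ∫_0^π sin²(nx) dx = ∫_0^π cos²(nx) dx = π/2; for n ≠ n', ∫_0^π sin(nx)sin(n'x) dx = ∫_0^π cos(nx)cos(n'x) dx = 0; and by product-to-sum, ∫_0^π sin(nx)cos(n'x) dx = ½∫_0^π [sin((n+n')x) + sin((n−n')x)] dx, which is 0 when n+n' is even and 2n/(n²−n'²) when n+n' is odd (it need not vanish on (0, π)).
  u² squared terms: (-4)²·∫sin(5x)² dx = 16·π/2 = 8*π;  (1)²·∫cos(5x)² dx = 1·π/2 = π/2.
  u² cross terms: 2·(-4)·(1)·∫sin(5x)·cos(5x) dx = -8·(0) = 0.
  So ∫_0^π u² dx = 8*π + π/2 + 0 = 17*π/2.
  (u')² squared terms: (-20)²·∫cos(5x)² dx = 400·π/2 = 200*π;  (-5)²·∫sin(5x)² dx = 25·π/2 = 25*π/2.
  (u')² cross terms: 2·(-20)·(-5)·∫cos(5x)·sin(5x) dx = 200·(0) = 0.
  So ∫_0^π (u')² dx = 200*π + 25*π/2 + 0 = 425*π/2.
||u||_{H^1}^2 = (17*π/2) + (425*π/2) = 221*π.


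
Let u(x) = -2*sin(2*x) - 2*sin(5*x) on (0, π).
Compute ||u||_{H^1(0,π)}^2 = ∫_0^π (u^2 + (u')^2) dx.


||u||_{H^1(0,π)}^2 = 62*π

u'(x) = -4*cos(2*x) - 10*cos(5*x).
Expand u² and (u')² and integrate term by term on (0, π), using: for integers n ≥ 1, ∫_0^π sin²(nx) dx = ∫_0^π cos²(nx) dx = π/2; for n ≠ n', ∫_0^π sin(nx)sin(n'x) dx = ∫_0^π cos(nx)cos(n'x) dx = 0; and by product-to-sum, ∫_0^π sin(nx)cos(n'x) dx = ½∫_0^π [sin((n+n')x) + sin((n−n')x)] dx, which is 0 when n+n' is even and 2n/(n²−n'²) when n+n' is odd (it need not vanish on (0, π)).
  u² squared terms: (-2)²·∫sin(2x)² dx = 4·π/2 = 2*π;  (-2)²·∫sin(5x)² dx = 4·π/2 = 2*π.
  u² cross terms: 2·(-2)·(-2)·∫sin(2x)·sin(5x) dx = 8·(0) = 0.
  So ∫_0^π u² dx = 2*π + 2*π + 0 = 4*π.
  (u')² squared terms: (-10)²·∫cos(5x)² dx = 100·π/2 = 50*π;  (-4)²·∫cos(2x)² dx = 16·π/2 = 8*π.
  (u')² cross terms: 2·(-10)·(-4)·∫cos(5x)·cos(2x) dx = 80·(0) = 0.
  So ∫_0^π (u')² dx = 50*π + 8*π + 0 = 58*π.
||u||_{H^1}^2 = (4*π) + (58*π) = 62*π.


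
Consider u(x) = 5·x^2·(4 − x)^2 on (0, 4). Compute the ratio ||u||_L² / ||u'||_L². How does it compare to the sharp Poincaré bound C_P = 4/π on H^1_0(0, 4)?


||u||_L² / ||u'||_L² = 2*sqrt(3)/3 < C_P = 4/π.

u(x) = 5·x^2·(4 − x)^2, so u'(x) = 20*x*(x - 4)*(x - 2).
u(x) = 5·x^2·(4 − x)^2 vanishes at x = 0 and x = 4, so u ∈ H^1_0(0, 4). Differentiate via the product rule and integrate the resulting polynomials term by term.
  ∫_0^4 u² dx = ∫_0^4 (25*x^8 - 400*x^7 + 2400*x^6 - 6400*x^5 + 6400*x^4) dx. Term by term:
    ∫_0^4 25*x^8 dx = 6553600/9;  ∫_0^4 -400*x^7 dx = -3276800;  ∫_0^4 2400*x^6 dx = 39321600/7;
    ∫_0^4 -6400*x^5 dx = -13107200/3;  ∫_0^4 6400*x^4 dx = 1310720.
  Sum: 6553600/9 − 3276800 + 39321600/7 − 13107200/3 + 1310720 = 655360/63.
  ∫_0^4 (u')² dx = ∫_0^4 (400*x^6 - 4800*x^5 + 20800*x^4 - 38400*x^3 + 25600*x^2) dx. Term by term:
    ∫_0^4 400*x^6 dx = 6553600/7;  ∫_0^4 -4800*x^5 dx = -3276800;  ∫_0^4 20800*x^4 dx = 4259840;
    ∫_0^4 -38400*x^3 dx = -2457600;  ∫_0^4 25600*x^2 dx = 1638400/3.
  Sum: 6553600/7 − 3276800 + 4259840 − 2457600 + 1638400/3 = 163840/21.
∫_0^4 u² dx = 655360/63, so ||u||_L² = 256*sqrt(70)/21.
∫_0^4 (u')² dx = 163840/21, so ||u'||_L² = 128*sqrt(210)/21.
Ratio ||u||_L² / ||u'||_L² = 2*sqrt(3)/3.
Sharp Poincaré constant on H^1_0(0, 4) is C_P = L/π = 4/π, achieved by sin(π/4·x).
A polynomial bump cannot attain the sharp Poincaré constant (only the first sine eigenfunction does), so the ratio is strictly less than C_P, consistent with ||u||_L² ≤ C_P ||u'||_L².
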